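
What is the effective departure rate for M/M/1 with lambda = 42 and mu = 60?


For a stable queue (lambda < mu), throughput = lambda = 42 per hour

42 per hour


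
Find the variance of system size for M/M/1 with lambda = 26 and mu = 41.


rho = 26/41; Var(N) = rho/(1-rho)^2 = 4.74

4.74


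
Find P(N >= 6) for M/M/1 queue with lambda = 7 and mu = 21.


P(N >= 6) = rho^6 = (7/21)^6 = 0.0014

0.0014


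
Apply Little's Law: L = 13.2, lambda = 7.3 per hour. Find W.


W = L / lambda = 13.2 / 7.3 = 1.8082 hours

1.8082 hours


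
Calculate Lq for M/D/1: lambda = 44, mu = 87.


M/D/1: Lq = rho^2 / (2*(1-rho)) where rho = 44/87; Lq = 0.26

0.26


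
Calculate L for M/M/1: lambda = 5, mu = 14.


rho = 5/14; L = rho/(1-rho) = 0.56

0.56


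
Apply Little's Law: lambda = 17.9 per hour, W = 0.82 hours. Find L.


L = lambda * W = 17.9 * 0.82 = 14.68

14.68


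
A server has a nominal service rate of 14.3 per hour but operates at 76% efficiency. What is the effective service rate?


Effective rate = mu * efficiency = 14.3 * 0.76 = 10.87 per hour

10.87 per hour


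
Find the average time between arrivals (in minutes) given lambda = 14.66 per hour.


Mean interarrival time = 60/lambda = 60/14.66 = 4.09 minutes

4.09 minutes


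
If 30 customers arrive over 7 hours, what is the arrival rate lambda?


lambda = total arrivals / time = 30 / 7 = 4.29 per hour

4.29 per hour


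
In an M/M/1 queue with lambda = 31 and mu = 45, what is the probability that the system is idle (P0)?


P0 = 1 - rho = 1 - 31/45 = 0.3111

0.3111


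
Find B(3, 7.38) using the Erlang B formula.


B(N,A) = (A^N/N!) / sum(A^k/k!, k=0..N) with N=3, A=7.38 = 0.6529

0.6529


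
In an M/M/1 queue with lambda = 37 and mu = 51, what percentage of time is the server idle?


Idle fraction = (1 - rho) * 100 = (1 - 37/51) * 100 = 27.5%

27.5%


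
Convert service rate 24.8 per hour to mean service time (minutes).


Mean service time = 60/mu = 60/24.8 = 2.42 minutes

2.42 minutes


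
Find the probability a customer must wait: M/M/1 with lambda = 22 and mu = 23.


P(wait) = rho = lambda/mu = 22/23 = 0.9565

0.9565


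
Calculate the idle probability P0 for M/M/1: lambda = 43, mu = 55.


P0 = 1 - rho = 1 - 43/55 = 0.2182

0.2182


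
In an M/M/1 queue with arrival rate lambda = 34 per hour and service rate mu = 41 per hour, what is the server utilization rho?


rho = lambda/mu = 34/41 = 0.8293

0.8293


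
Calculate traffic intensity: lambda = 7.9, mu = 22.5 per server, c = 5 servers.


rho = lambda / (c * mu) = 7.9 / (5 * 22.5) = 0.0702

0.0702


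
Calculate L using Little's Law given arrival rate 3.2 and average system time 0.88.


L = lambda * W = 3.2 * 0.88 = 2.82

2.82


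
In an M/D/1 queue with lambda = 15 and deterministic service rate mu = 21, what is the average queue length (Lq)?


M/D/1: Lq = rho^2 / (2*(1-rho)) where rho = 15/21; Lq = 0.89

0.89


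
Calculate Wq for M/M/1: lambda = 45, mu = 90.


rho = 45/90; Wq = rho/(mu - lambda) = 0.0111 hours

0.0111 hours


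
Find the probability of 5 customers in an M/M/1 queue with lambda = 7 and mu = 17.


rho = 7/17; P(n) = (1-rho)*rho^n = (1-7/17)*(7/17)^5 = 0.007

0.007


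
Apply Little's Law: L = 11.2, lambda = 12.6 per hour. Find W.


W = L / lambda = 11.2 / 12.6 = 0.8889 hours

0.8889 hours


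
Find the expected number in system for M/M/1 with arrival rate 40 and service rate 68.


rho = 40/68; L = rho/(1-rho) = 1.43

1.43


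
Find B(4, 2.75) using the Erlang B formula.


B(N,A) = (A^N/N!) / sum(A^k/k!, k=0..N) with N=4, A=2.75 = 0.1781

0.1781


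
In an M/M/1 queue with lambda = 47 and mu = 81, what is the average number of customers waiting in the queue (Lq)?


rho = 47/81; Lq = rho^2/(1-rho) = 0.8

0.8


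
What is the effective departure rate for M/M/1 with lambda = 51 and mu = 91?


For a stable queue (lambda < mu), throughput = lambda = 51 per hour

51 per hour


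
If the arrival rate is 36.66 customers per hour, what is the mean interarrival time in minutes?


Mean interarrival time = 60/lambda = 60/36.66 = 1.64 minutes

1.64 minutes


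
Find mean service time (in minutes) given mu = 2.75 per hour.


Mean service time = 60/mu = 60/2.75 = 21.82 minutes

21.82 minutes


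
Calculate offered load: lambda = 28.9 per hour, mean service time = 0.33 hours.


Offered load a = lambda * E[S] = 28.9 * 0.33 = 9.54 Erlangs

9.54 Erlangs


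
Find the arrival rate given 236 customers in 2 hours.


lambda = total arrivals / time = 236 / 2 = 118.0 per hour

118.0 per hour


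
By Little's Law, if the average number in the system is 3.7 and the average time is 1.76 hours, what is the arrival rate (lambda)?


lambda = L / W = 3.7 / 1.76 = 2.1 per hour

2.1 per hour


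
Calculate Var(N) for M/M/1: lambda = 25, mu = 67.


rho = 25/67; Var(N) = rho/(1-rho)^2 = 0.95

0.95


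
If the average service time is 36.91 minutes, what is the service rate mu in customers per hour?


mu = 60 / avg_service_time = 60 / 36.91 = 1.63 per hour

1.63 per hour


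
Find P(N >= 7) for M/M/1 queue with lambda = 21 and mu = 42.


P(N >= 7) = rho^7 = (21/42)^7 = 0.0078

0.0078


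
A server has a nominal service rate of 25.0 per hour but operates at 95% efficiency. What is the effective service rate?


Effective rate = mu * efficiency = 25.0 * 0.95 = 23.75 per hour

23.75 per hour


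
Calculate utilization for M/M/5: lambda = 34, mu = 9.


rho = lambda/(c*mu) = 34/(5*9) = 0.7556

0.7556


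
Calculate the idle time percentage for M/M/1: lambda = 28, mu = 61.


Idle fraction = (1 - rho) * 100 = (1 - 28/61) * 100 = 54.1%

54.1%


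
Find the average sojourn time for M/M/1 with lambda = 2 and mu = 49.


W = 1/(mu - lambda) = 1/(49 - 2) = 0.0213 hours

0.0213 hours


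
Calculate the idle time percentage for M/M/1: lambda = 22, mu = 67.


Idle fraction = (1 - rho) * 100 = (1 - 22/67) * 100 = 67.2%

67.2%


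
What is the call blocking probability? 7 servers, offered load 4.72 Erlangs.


B(N,A) = (A^N/N!) / sum(A^k/k!, k=0..N) with N=7, A=4.72 = 0.1032

0.1032


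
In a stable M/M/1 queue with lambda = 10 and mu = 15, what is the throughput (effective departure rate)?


For a stable queue (lambda < mu), throughput = lambda = 10 per hour

10 per hour


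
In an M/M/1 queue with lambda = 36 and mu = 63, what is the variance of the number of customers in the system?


rho = 36/63; Var(N) = rho/(1-rho)^2 = 3.11

3.11


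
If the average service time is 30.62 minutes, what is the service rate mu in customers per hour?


mu = 60 / avg_service_time = 60 / 30.62 = 1.96 per hour

1.96 per hour


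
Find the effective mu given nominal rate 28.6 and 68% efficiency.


Effective rate = mu * efficiency = 28.6 * 0.68 = 19.45 per hour

19.45 per hour


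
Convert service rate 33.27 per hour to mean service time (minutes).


Mean service time = 60/mu = 60/33.27 = 1.8 minutes

1.8 minutes


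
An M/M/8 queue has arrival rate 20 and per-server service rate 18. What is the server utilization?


rho = lambda/(c*mu) = 20/(8*18) = 0.1389

0.1389


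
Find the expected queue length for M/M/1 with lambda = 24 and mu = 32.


rho = 24/32; Lq = rho^2/(1-rho) = 2.25

2.25


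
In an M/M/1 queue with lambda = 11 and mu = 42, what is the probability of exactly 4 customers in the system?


rho = 11/42; P(n) = (1-rho)*rho^n = (1-11/42)*(11/42)^4 = 0.0035

0.0035


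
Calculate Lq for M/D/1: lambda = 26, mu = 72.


M/D/1: Lq = rho^2 / (2*(1-rho)) where rho = 26/72; Lq = 0.1

0.1


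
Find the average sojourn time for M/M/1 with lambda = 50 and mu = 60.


W = 1/(mu - lambda) = 1/(60 - 50) = 0.1 hours

0.1 hours


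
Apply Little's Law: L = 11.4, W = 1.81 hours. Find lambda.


lambda = L / W = 11.4 / 1.81 = 6.3 per hour

6.3 per hour


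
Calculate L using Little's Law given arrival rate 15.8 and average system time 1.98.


L = lambda * W = 15.8 * 1.98 = 31.28

31.28


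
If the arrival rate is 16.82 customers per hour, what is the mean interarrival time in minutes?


Mean interarrival time = 60/lambda = 60/16.82 = 3.57 minutes

3.57 minutes


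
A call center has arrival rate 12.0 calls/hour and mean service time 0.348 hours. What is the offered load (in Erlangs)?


Offered load a = lambda * E[S] = 12.0 * 0.348 = 4.18 Erlangs

4.18 Erlangs


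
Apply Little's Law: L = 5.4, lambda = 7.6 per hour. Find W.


W = L / lambda = 5.4 / 7.6 = 0.7105 hours

0.7105 hours


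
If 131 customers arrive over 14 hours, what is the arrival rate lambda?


lambda = total arrivals / time = 131 / 14 = 9.36 per hour

9.36 per hour


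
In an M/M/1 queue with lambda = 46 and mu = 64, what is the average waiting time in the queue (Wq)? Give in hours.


rho = 46/64; Wq = rho/(mu - lambda) = 0.0399 hours

0.0399 hours


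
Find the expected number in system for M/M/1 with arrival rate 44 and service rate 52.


rho = 44/52; L = rho/(1-rho) = 5.5

5.5


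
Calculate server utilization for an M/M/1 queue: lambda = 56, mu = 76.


rho = lambda/mu = 56/76 = 0.7368

0.7368


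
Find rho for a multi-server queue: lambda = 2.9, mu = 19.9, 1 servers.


rho = lambda / (c * mu) = 2.9 / (1 * 19.9) = 0.1457

0.1457


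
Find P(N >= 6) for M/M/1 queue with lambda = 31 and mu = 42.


P(N >= 6) = rho^6 = (31/42)^6 = 0.1617

0.1617


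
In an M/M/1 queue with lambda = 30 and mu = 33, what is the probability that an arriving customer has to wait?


P(wait) = rho = lambda/mu = 30/33 = 0.9091

0.9091


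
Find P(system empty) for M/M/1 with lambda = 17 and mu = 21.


P0 = 1 - rho = 1 - 17/21 = 0.1905

0.1905


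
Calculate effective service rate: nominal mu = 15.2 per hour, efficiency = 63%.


Effective rate = mu * efficiency = 15.2 * 0.63 = 9.58 per hour

9.58 per hour


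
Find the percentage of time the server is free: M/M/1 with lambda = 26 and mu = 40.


Idle fraction = (1 - rho) * 100 = (1 - 26/40) * 100 = 35.0%

35.0%


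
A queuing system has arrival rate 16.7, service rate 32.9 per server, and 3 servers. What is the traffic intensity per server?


rho = lambda / (c * mu) = 16.7 / (3 * 32.9) = 0.1692

0.1692


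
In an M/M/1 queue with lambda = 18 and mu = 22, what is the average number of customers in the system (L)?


rho = 18/22; L = rho/(1-rho) = 4.5

4.5


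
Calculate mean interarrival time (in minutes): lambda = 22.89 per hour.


Mean interarrival time = 60/lambda = 60/22.89 = 2.62 minutes

2.62 minutes


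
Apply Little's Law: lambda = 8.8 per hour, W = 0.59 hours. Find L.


L = lambda * W = 8.8 * 0.59 = 5.19

5.19


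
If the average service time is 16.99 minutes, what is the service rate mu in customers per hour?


mu = 60 / avg_service_time = 60 / 16.99 = 3.53 per hour

3.53 per hour


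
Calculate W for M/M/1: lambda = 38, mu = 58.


W = 1/(mu - lambda) = 1/(58 - 38) = 0.05 hours

0.05 hours


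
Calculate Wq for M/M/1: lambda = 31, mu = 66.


rho = 31/66; Wq = rho/(mu - lambda) = 0.0134 hours

0.0134 hours


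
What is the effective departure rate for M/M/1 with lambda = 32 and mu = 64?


For a stable queue (lambda < mu), throughput = lambda = 32 per hour

32 per hour


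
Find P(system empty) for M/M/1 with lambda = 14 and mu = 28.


P0 = 1 - rho = 1 - 14/28 = 0.5

0.5


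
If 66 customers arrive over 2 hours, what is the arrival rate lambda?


lambda = total arrivals / time = 66 / 2 = 33.0 per hour

33.0 per hour


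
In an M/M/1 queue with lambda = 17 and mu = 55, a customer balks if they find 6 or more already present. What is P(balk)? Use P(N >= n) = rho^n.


P(N >= 6) = rho^6 = (17/55)^6 = 0.0009

0.0009


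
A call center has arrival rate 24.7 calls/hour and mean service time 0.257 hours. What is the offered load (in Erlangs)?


Offered load a = lambda * E[S] = 24.7 * 0.257 = 6.35 Erlangs

6.35 Erlangs


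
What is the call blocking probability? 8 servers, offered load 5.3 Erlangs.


B(N,A) = (A^N/N!) / sum(A^k/k!, k=0..N) with N=8, A=5.3 = 0.0846

0.0846


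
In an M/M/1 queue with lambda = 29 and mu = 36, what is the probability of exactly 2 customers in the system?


rho = 29/36; P(n) = (1-rho)*rho^n = (1-29/36)*(29/36)^2 = 0.1262

0.1262


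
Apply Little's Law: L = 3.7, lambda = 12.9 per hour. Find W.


W = L / lambda = 3.7 / 12.9 = 0.2868 hours

0.2868 hours


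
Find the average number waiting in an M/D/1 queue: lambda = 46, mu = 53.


M/D/1: Lq = rho^2 / (2*(1-rho)) where rho = 46/53; Lq = 2.85

2.85


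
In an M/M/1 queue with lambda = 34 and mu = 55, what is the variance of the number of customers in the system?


rho = 34/55; Var(N) = rho/(1-rho)^2 = 4.24

4.24


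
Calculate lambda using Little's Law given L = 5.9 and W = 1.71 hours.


lambda = L / W = 5.9 / 1.71 = 3.45 per hour

3.45 per hour


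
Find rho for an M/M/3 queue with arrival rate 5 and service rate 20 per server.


rho = lambda/(c*mu) = 5/(3*20) = 0.0833

0.0833


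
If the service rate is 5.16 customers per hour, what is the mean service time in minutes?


Mean service time = 60/mu = 60/5.16 = 11.63 minutes

11.63 minutes


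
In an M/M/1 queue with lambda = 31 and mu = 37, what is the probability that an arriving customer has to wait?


P(wait) = rho = lambda/mu = 31/37 = 0.8378

0.8378


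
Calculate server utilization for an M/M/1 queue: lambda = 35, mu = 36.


rho = lambda/mu = 35/36 = 0.9722

0.9722


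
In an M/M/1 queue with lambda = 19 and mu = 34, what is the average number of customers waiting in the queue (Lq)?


rho = 19/34; Lq = rho^2/(1-rho) = 0.71

0.71


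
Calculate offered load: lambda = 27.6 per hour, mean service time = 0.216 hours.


Offered load a = lambda * E[S] = 27.6 * 0.216 = 5.96 Erlangs

5.96 Erlangs


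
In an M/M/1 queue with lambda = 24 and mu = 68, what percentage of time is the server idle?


Idle fraction = (1 - rho) * 100 = (1 - 24/68) * 100 = 64.7%

64.7%


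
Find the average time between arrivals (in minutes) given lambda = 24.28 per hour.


Mean interarrival time = 60/lambda = 60/24.28 = 2.47 minutes

2.47 minutes


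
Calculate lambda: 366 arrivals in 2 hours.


lambda = total arrivals / time = 366 / 2 = 183.0 per hour

183.0 per hour


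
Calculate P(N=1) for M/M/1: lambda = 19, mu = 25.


rho = 19/25; P(n) = (1-rho)*rho^n = (1-19/25)*(19/25)^1 = 0.1824

0.1824


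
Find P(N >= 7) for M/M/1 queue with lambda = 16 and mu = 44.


P(N >= 7) = rho^7 = (16/44)^7 = 0.0008

0.0008


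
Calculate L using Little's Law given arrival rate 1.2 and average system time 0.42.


L = lambda * W = 1.2 * 0.42 = 0.5

0.5


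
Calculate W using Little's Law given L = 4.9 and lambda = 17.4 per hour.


W = L / lambda = 4.9 / 17.4 = 0.2816 hours

0.2816 hours


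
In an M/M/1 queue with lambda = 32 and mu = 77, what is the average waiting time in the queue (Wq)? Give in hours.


rho = 32/77; Wq = rho/(mu - lambda) = 0.0092 hours

0.0092 hours


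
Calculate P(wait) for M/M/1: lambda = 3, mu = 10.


P(wait) = rho = lambda/mu = 3/10 = 0.3

0.3


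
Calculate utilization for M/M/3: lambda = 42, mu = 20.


rho = lambda/(c*mu) = 42/(3*20) = 0.7

0.7


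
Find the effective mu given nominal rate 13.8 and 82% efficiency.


Effective rate = mu * efficiency = 13.8 * 0.82 = 11.32 per hour

11.32 per hour


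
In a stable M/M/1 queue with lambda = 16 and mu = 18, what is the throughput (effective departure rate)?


For a stable queue (lambda < mu), throughput = lambda = 16 per hour

16 per hour


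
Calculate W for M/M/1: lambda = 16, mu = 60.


W = 1/(mu - lambda) = 1/(60 - 16) = 0.0227 hours

0.0227 hours


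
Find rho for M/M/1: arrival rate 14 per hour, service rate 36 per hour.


rho = lambda/mu = 14/36 = 0.3889

0.3889


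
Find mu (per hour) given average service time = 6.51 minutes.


mu = 60 / avg_service_time = 60 / 6.51 = 9.22 per hour

9.22 per hour


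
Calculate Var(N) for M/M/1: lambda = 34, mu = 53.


rho = 34/53; Var(N) = rho/(1-rho)^2 = 4.99

4.99


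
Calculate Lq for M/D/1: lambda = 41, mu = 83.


M/D/1: Lq = rho^2 / (2*(1-rho)) where rho = 41/83; Lq = 0.24

0.24


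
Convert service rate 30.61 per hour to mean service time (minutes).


Mean service time = 60/mu = 60/30.61 = 1.96 minutes

1.96 minutes


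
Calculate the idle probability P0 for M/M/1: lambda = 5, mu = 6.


P0 = 1 - rho = 1 - 5/6 = 0.1667

0.1667


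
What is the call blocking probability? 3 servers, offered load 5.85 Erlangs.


B(N,A) = (A^N/N!) / sum(A^k/k!, k=0..N) with N=3, A=5.85 = 0.582

0.582


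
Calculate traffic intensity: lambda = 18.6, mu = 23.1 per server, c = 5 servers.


rho = lambda / (c * mu) = 18.6 / (5 * 23.1) = 0.161

0.161


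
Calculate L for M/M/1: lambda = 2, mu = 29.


rho = 2/29; L = rho/(1-rho) = 0.07

0.07


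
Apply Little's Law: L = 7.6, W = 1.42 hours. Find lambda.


lambda = L / W = 7.6 / 1.42 = 5.35 per hour

5.35 per hour


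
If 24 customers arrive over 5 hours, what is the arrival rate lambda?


lambda = total arrivals / time = 24 / 5 = 4.8 per hour

4.8 per hour


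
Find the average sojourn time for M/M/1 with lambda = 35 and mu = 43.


W = 1/(mu - lambda) = 1/(43 - 35) = 0.125 hours

0.125 hours


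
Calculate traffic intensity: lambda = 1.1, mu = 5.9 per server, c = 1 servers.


rho = lambda / (c * mu) = 1.1 / (1 * 5.9) = 0.1864

0.1864


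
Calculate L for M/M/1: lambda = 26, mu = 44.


rho = 26/44; L = rho/(1-rho) = 1.44

1.44


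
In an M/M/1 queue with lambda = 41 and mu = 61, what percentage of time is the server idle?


Idle fraction = (1 - rho) * 100 = (1 - 41/61) * 100 = 32.8%

32.8%


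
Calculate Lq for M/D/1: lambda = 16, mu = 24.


M/D/1: Lq = rho^2 / (2*(1-rho)) where rho = 16/24; Lq = 0.67

0.67


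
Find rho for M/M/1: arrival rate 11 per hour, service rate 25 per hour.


rho = lambda/mu = 11/25 = 0.44

0.44


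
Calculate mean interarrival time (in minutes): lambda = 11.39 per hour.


Mean interarrival time = 60/lambda = 60/11.39 = 5.27 minutes

5.27 minutes


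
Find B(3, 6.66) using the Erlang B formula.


B(N,A) = (A^N/N!) / sum(A^k/k!, k=0..N) with N=3, A=6.66 = 0.6227

0.6227


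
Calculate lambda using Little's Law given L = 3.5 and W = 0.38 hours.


lambda = L / W = 3.5 / 0.38 = 9.21 per hour

9.21 per hour


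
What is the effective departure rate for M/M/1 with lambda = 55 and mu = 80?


For a stable queue (lambda < mu), throughput = lambda = 55 per hour

55 per hour


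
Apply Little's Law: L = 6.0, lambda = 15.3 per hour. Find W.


W = L / lambda = 6.0 / 15.3 = 0.3922 hours

0.3922 hours


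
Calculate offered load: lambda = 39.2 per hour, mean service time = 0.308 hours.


Offered load a = lambda * E[S] = 39.2 * 0.308 = 12.07 Erlangs

12.07 Erlangs


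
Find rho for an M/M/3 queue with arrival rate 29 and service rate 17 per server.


rho = lambda/(c*mu) = 29/(3*17) = 0.5686

0.5686


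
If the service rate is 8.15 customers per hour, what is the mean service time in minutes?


Mean service time = 60/mu = 60/8.15 = 7.36 minutes

7.36 minutes


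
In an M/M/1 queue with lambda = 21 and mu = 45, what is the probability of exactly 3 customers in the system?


rho = 21/45; P(n) = (1-rho)*rho^n = (1-21/45)*(21/45)^3 = 0.0542

0.0542


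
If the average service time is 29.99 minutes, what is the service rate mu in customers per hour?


mu = 60 / avg_service_time = 60 / 29.99 = 2.0 per hour

2.0 per hour


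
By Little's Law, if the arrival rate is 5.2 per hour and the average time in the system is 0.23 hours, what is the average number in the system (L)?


L = lambda * W = 5.2 * 0.23 = 1.2

1.2


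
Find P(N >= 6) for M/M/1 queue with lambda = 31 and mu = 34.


P(N >= 6) = rho^6 = (31/34)^6 = 0.5745

0.5745


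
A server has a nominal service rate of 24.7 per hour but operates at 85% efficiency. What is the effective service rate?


Effective rate = mu * efficiency = 24.7 * 0.85 = 21.0 per hour

21.0 per hour


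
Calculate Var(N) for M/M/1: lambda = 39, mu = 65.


rho = 39/65; Var(N) = rho/(1-rho)^2 = 3.75

3.75


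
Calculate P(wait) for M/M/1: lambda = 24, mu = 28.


P(wait) = rho = lambda/mu = 24/28 = 0.8571

0.8571


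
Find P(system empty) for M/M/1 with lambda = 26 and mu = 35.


P0 = 1 - rho = 1 - 26/35 = 0.2571

0.2571


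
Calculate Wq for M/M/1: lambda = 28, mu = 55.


rho = 28/55; Wq = rho/(mu - lambda) = 0.0189 hours

0.0189 hours


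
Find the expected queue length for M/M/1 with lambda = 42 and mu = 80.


rho = 42/80; Lq = rho^2/(1-rho) = 0.58

0.58


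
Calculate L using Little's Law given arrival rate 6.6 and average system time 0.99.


L = lambda * W = 6.6 * 0.99 = 6.53

6.53


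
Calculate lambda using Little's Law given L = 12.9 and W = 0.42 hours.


lambda = L / W = 12.9 / 0.42 = 30.71 per hour

30.71 per hour


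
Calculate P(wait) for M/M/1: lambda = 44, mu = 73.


P(wait) = rho = lambda/mu = 44/73 = 0.6027

0.6027


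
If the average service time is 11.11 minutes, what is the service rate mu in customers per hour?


mu = 60 / avg_service_time = 60 / 11.11 = 5.4 per hour

5.4 per hour


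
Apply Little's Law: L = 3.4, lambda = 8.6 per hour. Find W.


W = L / lambda = 3.4 / 8.6 = 0.3953 hours

0.3953 hours


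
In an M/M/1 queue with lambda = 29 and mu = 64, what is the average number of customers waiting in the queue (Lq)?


rho = 29/64; Lq = rho^2/(1-rho) = 0.38

0.38


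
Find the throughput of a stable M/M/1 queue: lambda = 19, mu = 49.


For a stable queue (lambda < mu), throughput = lambda = 19 per hour

19 per hour


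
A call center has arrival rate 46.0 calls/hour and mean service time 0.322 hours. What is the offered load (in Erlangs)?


Offered load a = lambda * E[S] = 46.0 * 0.322 = 14.81 Erlangs

14.81 Erlangs


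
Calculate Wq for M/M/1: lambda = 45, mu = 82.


rho = 45/82; Wq = rho/(mu - lambda) = 0.0148 hours

0.0148 hours


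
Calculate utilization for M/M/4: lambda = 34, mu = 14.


rho = lambda/(c*mu) = 34/(4*14) = 0.6071

0.6071


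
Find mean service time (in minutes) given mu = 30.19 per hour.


Mean service time = 60/mu = 60/30.19 = 1.99 minutes

1.99 minutes


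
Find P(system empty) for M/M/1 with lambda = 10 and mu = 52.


P0 = 1 - rho = 1 - 10/52 = 0.8077

0.8077


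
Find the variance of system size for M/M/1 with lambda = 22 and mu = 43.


rho = 22/43; Var(N) = rho/(1-rho)^2 = 2.15

2.15


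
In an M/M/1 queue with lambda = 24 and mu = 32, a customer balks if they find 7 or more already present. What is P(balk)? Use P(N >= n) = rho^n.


P(N >= 7) = rho^7 = (24/32)^7 = 0.1335

0.1335


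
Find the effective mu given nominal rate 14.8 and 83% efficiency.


Effective rate = mu * efficiency = 14.8 * 0.83 = 12.28 per hour

12.28 per hour


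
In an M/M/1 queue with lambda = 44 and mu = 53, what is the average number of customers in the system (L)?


rho = 44/53; L = rho/(1-rho) = 4.89

4.89


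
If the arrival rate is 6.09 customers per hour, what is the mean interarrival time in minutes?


Mean interarrival time = 60/lambda = 60/6.09 = 9.85 minutes

9.85 minutes


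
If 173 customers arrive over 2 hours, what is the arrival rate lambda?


lambda = total arrivals / time = 173 / 2 = 86.5 per hour

86.5 per hour


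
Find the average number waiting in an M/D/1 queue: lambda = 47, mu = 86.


M/D/1: Lq = rho^2 / (2*(1-rho)) where rho = 47/86; Lq = 0.33

0.33


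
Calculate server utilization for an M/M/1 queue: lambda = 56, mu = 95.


rho = lambda/mu = 56/95 = 0.5895

0.5895


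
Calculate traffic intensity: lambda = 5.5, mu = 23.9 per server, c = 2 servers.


rho = lambda / (c * mu) = 5.5 / (2 * 23.9) = 0.1151

0.1151


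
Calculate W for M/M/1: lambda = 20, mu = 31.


W = 1/(mu - lambda) = 1/(31 - 20) = 0.0909 hours

0.0909 hours


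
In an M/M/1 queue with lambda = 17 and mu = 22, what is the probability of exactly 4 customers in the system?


rho = 17/22; P(n) = (1-rho)*rho^n = (1-17/22)*(17/22)^4 = 0.081

0.081


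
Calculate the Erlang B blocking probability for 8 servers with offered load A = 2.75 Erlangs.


B(N,A) = (A^N/N!) / sum(A^k/k!, k=0..N) with N=8, A=2.75 = 0.0052

0.0052


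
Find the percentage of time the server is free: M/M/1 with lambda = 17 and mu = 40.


Idle fraction = (1 - rho) * 100 = (1 - 17/40) * 100 = 57.5%

57.5%


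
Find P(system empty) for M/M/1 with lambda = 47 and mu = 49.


P0 = 1 - rho = 1 - 47/49 = 0.0408

0.0408


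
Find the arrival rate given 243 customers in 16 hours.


lambda = total arrivals / time = 243 / 16 = 15.19 per hour

15.19 per hour


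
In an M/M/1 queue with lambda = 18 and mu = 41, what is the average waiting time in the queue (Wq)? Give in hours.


rho = 18/41; Wq = rho/(mu - lambda) = 0.0191 hours

0.0191 hours


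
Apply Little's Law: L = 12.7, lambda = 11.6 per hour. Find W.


W = L / lambda = 12.7 / 11.6 = 1.0948 hours

1.0948 hours


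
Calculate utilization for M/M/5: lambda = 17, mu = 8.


rho = lambda/(c*mu) = 17/(5*8) = 0.425

0.425


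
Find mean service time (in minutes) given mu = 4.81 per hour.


Mean service time = 60/mu = 60/4.81 = 12.47 minutes

12.47 minutes


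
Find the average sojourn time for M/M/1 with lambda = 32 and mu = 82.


W = 1/(mu - lambda) = 1/(82 - 32) = 0.02 hours

0.02 hours


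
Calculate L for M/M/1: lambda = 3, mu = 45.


rho = 3/45; L = rho/(1-rho) = 0.07

0.07


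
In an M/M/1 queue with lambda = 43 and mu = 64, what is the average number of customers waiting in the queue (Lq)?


rho = 43/64; Lq = rho^2/(1-rho) = 1.38

1.38


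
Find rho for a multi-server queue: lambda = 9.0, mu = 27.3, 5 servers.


rho = lambda / (c * mu) = 9.0 / (5 * 27.3) = 0.0659

0.0659


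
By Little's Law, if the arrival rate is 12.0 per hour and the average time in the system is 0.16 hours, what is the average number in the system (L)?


L = lambda * W = 12.0 * 0.16 = 1.92

1.92


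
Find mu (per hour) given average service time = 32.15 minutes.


mu = 60 / avg_service_time = 60 / 32.15 = 1.87 per hour

1.87 per hour


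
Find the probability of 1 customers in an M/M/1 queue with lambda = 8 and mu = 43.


rho = 8/43; P(n) = (1-rho)*rho^n = (1-8/43)*(8/43)^1 = 0.1514

0.1514


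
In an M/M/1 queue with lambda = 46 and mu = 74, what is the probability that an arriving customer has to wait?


P(wait) = rho = lambda/mu = 46/74 = 0.6216

0.6216


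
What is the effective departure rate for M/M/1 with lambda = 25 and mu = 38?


For a stable queue (lambda < mu), throughput = lambda = 25 per hour

25 per hour


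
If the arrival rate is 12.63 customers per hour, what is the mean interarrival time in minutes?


Mean interarrival time = 60/lambda = 60/12.63 = 4.75 minutes

4.75 minutes


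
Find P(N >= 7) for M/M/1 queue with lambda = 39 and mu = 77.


P(N >= 7) = rho^7 = (39/77)^7 = 0.0086

0.0086


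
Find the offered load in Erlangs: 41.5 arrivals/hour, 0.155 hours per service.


Offered load a = lambda * E[S] = 41.5 * 0.155 = 6.43 Erlangs

6.43 Erlangs


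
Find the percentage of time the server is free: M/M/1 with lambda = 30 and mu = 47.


Idle fraction = (1 - rho) * 100 = (1 - 30/47) * 100 = 36.2%

36.2%


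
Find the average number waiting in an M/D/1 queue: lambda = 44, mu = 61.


M/D/1: Lq = rho^2 / (2*(1-rho)) where rho = 44/61; Lq = 0.93

0.93


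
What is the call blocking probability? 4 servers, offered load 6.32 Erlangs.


B(N,A) = (A^N/N!) / sum(A^k/k!, k=0..N) with N=4, A=6.32 = 0.4894

0.4894


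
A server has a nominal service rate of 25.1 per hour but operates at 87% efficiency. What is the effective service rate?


Effective rate = mu * efficiency = 25.1 * 0.87 = 21.84 per hour

21.84 per hour


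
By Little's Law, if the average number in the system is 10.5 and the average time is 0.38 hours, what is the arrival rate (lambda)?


lambda = L / W = 10.5 / 0.38 = 27.63 per hour

27.63 per hour


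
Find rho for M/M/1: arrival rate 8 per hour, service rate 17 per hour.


rho = lambda/mu = 8/17 = 0.4706

0.4706


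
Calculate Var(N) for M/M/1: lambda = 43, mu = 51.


rho = 43/51; Var(N) = rho/(1-rho)^2 = 34.27

34.27


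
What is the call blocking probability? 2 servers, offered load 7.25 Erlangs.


B(N,A) = (A^N/N!) / sum(A^k/k!, k=0..N) with N=2, A=7.25 = 0.7611

0.7611


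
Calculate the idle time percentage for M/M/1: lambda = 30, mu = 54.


Idle fraction = (1 - rho) * 100 = (1 - 30/54) * 100 = 44.4%

44.4%


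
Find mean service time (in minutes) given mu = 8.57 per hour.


Mean service time = 60/mu = 60/8.57 = 7.0 minutes

7.0 minutes


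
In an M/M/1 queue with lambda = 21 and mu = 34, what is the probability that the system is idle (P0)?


P0 = 1 - rho = 1 - 21/34 = 0.3824

0.3824


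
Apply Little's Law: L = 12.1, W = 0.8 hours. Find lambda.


lambda = L / W = 12.1 / 0.8 = 15.13 per hour

15.13 per hour


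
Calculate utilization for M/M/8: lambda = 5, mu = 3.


rho = lambda/(c*mu) = 5/(8*3) = 0.2083

0.2083


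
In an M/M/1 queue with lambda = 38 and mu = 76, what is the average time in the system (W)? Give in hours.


W = 1/(mu - lambda) = 1/(76 - 38) = 0.0263 hours

0.0263 hours


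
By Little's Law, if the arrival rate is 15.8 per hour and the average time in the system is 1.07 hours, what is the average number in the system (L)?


L = lambda * W = 15.8 * 1.07 = 16.91

16.91


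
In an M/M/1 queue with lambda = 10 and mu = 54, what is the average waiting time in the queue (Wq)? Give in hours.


rho = 10/54; Wq = rho/(mu - lambda) = 0.0042 hours

0.0042 hours


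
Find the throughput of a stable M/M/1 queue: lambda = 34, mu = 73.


For a stable queue (lambda < mu), throughput = lambda = 34 per hour

34 per hour


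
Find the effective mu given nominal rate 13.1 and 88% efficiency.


Effective rate = mu * efficiency = 13.1 * 0.88 = 11.53 per hour

11.53 per hour


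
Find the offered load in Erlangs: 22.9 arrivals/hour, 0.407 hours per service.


Offered load a = lambda * E[S] = 22.9 * 0.407 = 9.32 Erlangs

9.32 Erlangs


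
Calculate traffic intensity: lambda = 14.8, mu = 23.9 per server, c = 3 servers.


rho = lambda / (c * mu) = 14.8 / (3 * 23.9) = 0.2064

0.2064


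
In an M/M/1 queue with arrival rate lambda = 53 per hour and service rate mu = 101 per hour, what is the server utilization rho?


rho = lambda/mu = 53/101 = 0.5248

0.5248


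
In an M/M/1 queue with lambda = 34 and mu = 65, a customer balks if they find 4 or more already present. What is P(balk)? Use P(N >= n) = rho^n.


P(N >= 4) = rho^4 = (34/65)^4 = 0.0749

0.0749


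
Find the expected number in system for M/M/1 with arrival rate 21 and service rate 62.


rho = 21/62; L = rho/(1-rho) = 0.51

0.51


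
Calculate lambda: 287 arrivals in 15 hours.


lambda = total arrivals / time = 287 / 15 = 19.13 per hour

19.13 per hour


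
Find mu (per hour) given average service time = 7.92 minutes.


mu = 60 / avg_service_time = 60 / 7.92 = 7.58 per hour

7.58 per hour


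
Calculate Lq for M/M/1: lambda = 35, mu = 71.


rho = 35/71; Lq = rho^2/(1-rho) = 0.48

0.48


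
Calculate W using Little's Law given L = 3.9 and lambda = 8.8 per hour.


W = L / lambda = 3.9 / 8.8 = 0.4432 hours

0.4432 hours


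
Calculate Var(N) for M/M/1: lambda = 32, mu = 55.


rho = 32/55; Var(N) = rho/(1-rho)^2 = 3.33

3.33


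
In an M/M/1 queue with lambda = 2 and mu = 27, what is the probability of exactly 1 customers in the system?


rho = 2/27; P(n) = (1-rho)*rho^n = (1-2/27)*(2/27)^1 = 0.0686

0.0686


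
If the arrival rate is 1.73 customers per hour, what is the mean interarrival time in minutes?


Mean interarrival time = 60/lambda = 60/1.73 = 34.68 minutes

34.68 minutes


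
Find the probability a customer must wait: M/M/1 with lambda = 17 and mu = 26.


P(wait) = rho = lambda/mu = 17/26 = 0.6538

0.6538


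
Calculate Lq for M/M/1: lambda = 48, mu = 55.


rho = 48/55; Lq = rho^2/(1-rho) = 5.98

5.98


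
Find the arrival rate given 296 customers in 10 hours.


lambda = total arrivals / time = 296 / 10 = 29.6 per hour

29.6 per hour


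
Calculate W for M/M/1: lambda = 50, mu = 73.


W = 1/(mu - lambda) = 1/(73 - 50) = 0.0435 hours

0.0435 hours


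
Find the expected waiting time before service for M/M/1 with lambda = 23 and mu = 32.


rho = 23/32; Wq = rho/(mu - lambda) = 0.0799 hours

0.0799 hours


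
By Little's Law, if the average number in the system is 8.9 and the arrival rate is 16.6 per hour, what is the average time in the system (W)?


W = L / lambda = 8.9 / 16.6 = 0.5361 hours

0.5361 hours


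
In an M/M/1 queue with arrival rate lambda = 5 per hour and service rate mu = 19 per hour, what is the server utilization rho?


rho = lambda/mu = 5/19 = 0.2632

0.2632


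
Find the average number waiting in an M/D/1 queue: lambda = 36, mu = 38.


M/D/1: Lq = rho^2 / (2*(1-rho)) where rho = 36/38; Lq = 8.53

8.53


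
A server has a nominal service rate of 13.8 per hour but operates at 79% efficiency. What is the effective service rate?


Effective rate = mu * efficiency = 13.8 * 0.79 = 10.9 per hour

10.9 per hour


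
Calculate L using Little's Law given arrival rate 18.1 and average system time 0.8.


L = lambda * W = 18.1 * 0.8 = 14.48

14.48


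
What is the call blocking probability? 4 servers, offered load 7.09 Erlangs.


B(N,A) = (A^N/N!) / sum(A^k/k!, k=0..N) with N=4, A=7.09 = 0.532

0.532


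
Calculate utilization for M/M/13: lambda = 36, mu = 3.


rho = lambda/(c*mu) = 36/(13*3) = 0.9231

0.9231


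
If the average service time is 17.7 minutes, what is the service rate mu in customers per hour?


mu = 60 / avg_service_time = 60 / 17.7 = 3.39 per hour

3.39 per hour


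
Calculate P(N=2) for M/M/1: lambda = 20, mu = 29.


rho = 20/29; P(n) = (1-rho)*rho^n = (1-20/29)*(20/29)^2 = 0.1476

0.1476


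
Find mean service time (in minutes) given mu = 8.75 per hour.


Mean service time = 60/mu = 60/8.75 = 6.86 minutes

6.86 minutes


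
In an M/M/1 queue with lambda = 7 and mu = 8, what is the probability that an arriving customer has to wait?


P(wait) = rho = lambda/mu = 7/8 = 0.875

0.875


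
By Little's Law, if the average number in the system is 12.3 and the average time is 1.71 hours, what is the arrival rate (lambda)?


lambda = L / W = 12.3 / 1.71 = 7.19 per hour

7.19 per hour


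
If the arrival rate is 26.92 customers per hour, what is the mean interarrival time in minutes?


Mean interarrival time = 60/lambda = 60/26.92 = 2.23 minutes

2.23 minutes


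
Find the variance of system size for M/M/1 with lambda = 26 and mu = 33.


rho = 26/33; Var(N) = rho/(1-rho)^2 = 17.51

17.51


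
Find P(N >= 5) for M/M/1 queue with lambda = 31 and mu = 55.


P(N >= 5) = rho^5 = (31/55)^5 = 0.0569

0.0569


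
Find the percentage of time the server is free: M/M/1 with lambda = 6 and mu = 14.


Idle fraction = (1 - rho) * 100 = (1 - 6/14) * 100 = 57.1%

57.1%


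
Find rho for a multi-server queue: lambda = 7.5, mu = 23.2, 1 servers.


rho = lambda / (c * mu) = 7.5 / (1 * 23.2) = 0.3233

0.3233


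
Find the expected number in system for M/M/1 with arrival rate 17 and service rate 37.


rho = 17/37; L = rho/(1-rho) = 0.85

0.85


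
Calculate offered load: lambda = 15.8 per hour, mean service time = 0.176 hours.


Offered load a = lambda * E[S] = 15.8 * 0.176 = 2.78 Erlangs

2.78 Erlangs


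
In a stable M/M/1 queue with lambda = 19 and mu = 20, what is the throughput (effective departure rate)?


For a stable queue (lambda < mu), throughput = lambda = 19 per hour

19 per hour


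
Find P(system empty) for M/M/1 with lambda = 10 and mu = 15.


P0 = 1 - rho = 1 - 10/15 = 0.3333

0.3333


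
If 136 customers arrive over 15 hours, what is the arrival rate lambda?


lambda = total arrivals / time = 136 / 15 = 9.07 per hour

9.07 per hour


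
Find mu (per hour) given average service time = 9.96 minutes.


mu = 60 / avg_service_time = 60 / 9.96 = 6.02 per hour

6.02 per hour


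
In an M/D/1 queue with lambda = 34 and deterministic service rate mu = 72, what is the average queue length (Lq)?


M/D/1: Lq = rho^2 / (2*(1-rho)) where rho = 34/72; Lq = 0.21

0.21


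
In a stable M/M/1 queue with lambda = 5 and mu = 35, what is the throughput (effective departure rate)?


For a stable queue (lambda < mu), throughput = lambda = 5 per hour

5 per hour


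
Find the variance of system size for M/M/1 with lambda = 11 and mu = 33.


rho = 11/33; Var(N) = rho/(1-rho)^2 = 0.75

0.75


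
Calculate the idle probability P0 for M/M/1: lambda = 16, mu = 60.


P0 = 1 - rho = 1 - 16/60 = 0.7333

0.7333


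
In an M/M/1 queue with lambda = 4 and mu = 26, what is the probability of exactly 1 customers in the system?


rho = 4/26; P(n) = (1-rho)*rho^n = (1-4/26)*(4/26)^1 = 0.1302

0.1302


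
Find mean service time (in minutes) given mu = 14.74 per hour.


Mean service time = 60/mu = 60/14.74 = 4.07 minutes

4.07 minutes


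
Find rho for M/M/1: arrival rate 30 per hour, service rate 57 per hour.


rho = lambda/mu = 30/57 = 0.5263

0.5263


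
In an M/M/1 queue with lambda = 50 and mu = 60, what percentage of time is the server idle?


Idle fraction = (1 - rho) * 100 = (1 - 50/60) * 100 = 16.7%

16.7%


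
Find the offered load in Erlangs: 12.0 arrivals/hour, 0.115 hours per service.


Offered load a = lambda * E[S] = 12.0 * 0.115 = 1.38 Erlangs

1.38 Erlangs


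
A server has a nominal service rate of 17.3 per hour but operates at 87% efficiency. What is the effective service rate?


Effective rate = mu * efficiency = 17.3 * 0.87 = 15.05 per hour

15.05 per hour


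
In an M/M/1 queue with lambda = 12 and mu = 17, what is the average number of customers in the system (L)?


rho = 12/17; L = rho/(1-rho) = 2.4

2.4


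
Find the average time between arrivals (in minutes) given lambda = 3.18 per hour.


Mean interarrival time = 60/lambda = 60/3.18 = 18.87 minutes

18.87 minutes


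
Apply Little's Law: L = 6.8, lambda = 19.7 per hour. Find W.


W = L / lambda = 6.8 / 19.7 = 0.3452 hours

0.3452 hours


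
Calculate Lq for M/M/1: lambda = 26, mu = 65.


rho = 26/65; Lq = rho^2/(1-rho) = 0.27

0.27


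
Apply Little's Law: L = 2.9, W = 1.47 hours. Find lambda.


lambda = L / W = 2.9 / 1.47 = 1.97 per hour

1.97 per hour


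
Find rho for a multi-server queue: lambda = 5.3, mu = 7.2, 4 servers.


rho = lambda / (c * mu) = 5.3 / (4 * 7.2) = 0.184

0.184


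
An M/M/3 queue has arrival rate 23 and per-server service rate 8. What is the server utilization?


rho = lambda/(c*mu) = 23/(3*8) = 0.9583

0.9583
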